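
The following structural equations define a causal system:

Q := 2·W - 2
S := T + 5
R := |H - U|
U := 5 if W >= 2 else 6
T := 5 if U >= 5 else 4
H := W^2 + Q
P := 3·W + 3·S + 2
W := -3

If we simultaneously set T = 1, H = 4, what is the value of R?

2

Setting T = 1, H = 4 by intervention discards those variables' equations.
U = 5 if W >= 2 else 6  [with W=-3]  = 6
R = |H - U|  [with H=4, U=6]  = 2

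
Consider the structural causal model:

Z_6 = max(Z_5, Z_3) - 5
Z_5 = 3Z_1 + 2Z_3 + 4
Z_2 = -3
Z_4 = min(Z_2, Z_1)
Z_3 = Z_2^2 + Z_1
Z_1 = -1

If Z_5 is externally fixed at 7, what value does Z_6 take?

The intervention breaks the incoming arrows to Z_5: Z_5 = 3Z_1 + 2Z_3 + 4 no longer applies, and Z_5 = 7.
Z_3 = Z_2^2 + Z_1  [with Z_2=-3, Z_1=-1]  = 8
Z_6 = max(Z_5, Z_3) - 5  [with Z_5=7, Z_3=8]  = 3

3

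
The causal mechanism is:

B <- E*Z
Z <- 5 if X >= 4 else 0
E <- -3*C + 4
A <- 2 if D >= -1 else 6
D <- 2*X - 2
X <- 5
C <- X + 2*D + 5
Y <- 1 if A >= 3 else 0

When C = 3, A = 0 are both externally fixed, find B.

-25

The joint intervention fixes C = 3, A = 0, removing each variable's own equation.
E = -3*C + 4  [with C=3]  = -5
Z = 5 if X >= 4 else 0  [with X=5]  = 5
B = E*Z  [with E=-5, Z=5]  = -25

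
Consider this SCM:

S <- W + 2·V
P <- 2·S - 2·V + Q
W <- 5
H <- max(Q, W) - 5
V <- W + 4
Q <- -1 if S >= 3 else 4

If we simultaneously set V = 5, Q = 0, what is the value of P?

The joint intervention fixes V = 5, Q = 0, removing each variable's own equation.
S = W + 2·V  [with W=5, V=5]  = 15
P = 2·S - 2·V + Q  [with S=15, V=5, Q=0]  = 20

20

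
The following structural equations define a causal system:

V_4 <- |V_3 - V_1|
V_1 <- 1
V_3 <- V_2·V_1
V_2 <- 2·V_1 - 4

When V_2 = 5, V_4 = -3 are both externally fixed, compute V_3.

5

The joint intervention fixes V_2 = 5, V_4 = -3, removing each variable's own equation.
V_3 = V_2·V_1  [with V_2=5, V_1=1]  = 5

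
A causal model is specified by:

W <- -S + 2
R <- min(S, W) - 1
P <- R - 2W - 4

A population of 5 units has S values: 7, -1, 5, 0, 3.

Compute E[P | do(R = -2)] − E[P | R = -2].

Under do(R=-2), R's equation is replaced by R=-2 for every unit. Per-unit P: 4, -12, 0, -10, -4. Mean = -4.4.
E[P|R=-2] averages over only the 2 units with R=-2 (S = -1, 3): P = -12, -4, mean -8.
Difference = -4.4 − (-8) = 3.6.

3.6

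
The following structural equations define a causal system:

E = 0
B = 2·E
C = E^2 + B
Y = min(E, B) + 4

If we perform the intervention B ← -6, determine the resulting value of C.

The intervention breaks the incoming arrows to B: B = 2·E no longer applies, and B = -6.
C = E^2 + B  [with E=0, B=-6]  = -6

-6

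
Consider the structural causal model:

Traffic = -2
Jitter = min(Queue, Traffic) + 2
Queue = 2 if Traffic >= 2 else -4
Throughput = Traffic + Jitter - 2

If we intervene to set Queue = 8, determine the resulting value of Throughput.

-4

Under do(Queue=8), the mechanism Queue = 2 if Traffic >= 2 else -4 is discarded; Queue is fixed at 8.
Jitter = min(Queue, Traffic) + 2  [with Queue=8, Traffic=-2]  = 0
Throughput = Traffic + Jitter - 2  [with Traffic=-2, Jitter=0]  = -4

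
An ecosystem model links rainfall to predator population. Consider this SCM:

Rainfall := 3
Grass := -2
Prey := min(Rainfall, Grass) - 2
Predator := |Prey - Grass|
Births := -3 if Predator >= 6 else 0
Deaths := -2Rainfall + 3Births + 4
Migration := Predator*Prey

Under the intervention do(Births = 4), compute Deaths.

10

The intervention breaks the incoming arrows to Births: Births := -3 if Predator >= 6 else 0 no longer applies, and Births = 4.
Deaths = -2Rainfall + 3Births + 4  [with Rainfall=3, Births=4]  = 10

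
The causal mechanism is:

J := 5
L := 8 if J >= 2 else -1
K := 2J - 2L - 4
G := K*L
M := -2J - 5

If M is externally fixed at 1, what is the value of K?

-10

do(M=1) replaces the equation M := -2J - 5 with the constant M = 1.
K is not downstream of the intervention, so its value is determined by the original equations.
L = 8 if J >= 2 else -1  [with J=5]  = 8
K = 2J - 2L - 4  [with J=5, L=8]  = -10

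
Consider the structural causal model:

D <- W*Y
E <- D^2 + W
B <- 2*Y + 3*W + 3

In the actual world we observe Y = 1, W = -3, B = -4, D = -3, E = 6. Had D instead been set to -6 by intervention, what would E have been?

Intervening sets D = -6 and removes its equation (D <- W*Y).
E = D^2 + W  [with D=-6, W=-3]  = 33

33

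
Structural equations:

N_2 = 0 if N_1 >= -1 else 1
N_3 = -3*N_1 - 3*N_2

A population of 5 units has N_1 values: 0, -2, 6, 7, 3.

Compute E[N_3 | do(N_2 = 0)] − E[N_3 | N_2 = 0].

The intervention sets N_2=0 in all 5 units regardless of N_1. Recomputing N_3 per unit gives 0, 6, -18, -21, -9; average -8.4.
E[N_3|N_2=0] averages over only the 4 units with N_2=0 (N_1 = 0, 6, 7, 3): N_3 = 0, -18, -21, -9, mean -12.
Difference = -8.4 − (-12) = 3.6.

3.6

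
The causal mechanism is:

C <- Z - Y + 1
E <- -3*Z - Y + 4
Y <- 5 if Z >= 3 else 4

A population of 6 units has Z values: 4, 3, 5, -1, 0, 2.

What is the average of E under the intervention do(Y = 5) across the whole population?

-7.5

Under do(Y=5), Y's equation is replaced by Y=5 for every unit. Per-unit E: -13, -10, -16, 2, -1, -7. Mean = -7.5.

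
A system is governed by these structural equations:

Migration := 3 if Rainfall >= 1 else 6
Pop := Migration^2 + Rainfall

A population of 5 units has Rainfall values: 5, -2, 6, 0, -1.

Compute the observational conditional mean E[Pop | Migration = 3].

14.5

Observing Migration=3 restricts to units where Migration's equation naturally yields 3: Rainfall ∈ {5, 6}. In that subpopulation Pop = 14, 15, mean 14.5.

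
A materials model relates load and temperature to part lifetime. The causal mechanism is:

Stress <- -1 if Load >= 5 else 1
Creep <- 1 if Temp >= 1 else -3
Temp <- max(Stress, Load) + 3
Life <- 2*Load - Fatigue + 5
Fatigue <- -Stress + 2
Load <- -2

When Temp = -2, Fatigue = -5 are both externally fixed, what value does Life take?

Setting Temp = -2, Fatigue = -5 by intervention discards those variables' equations.
Life = 2*Load - Fatigue + 5  [with Load=-2, Fatigue=-5]  = 6

6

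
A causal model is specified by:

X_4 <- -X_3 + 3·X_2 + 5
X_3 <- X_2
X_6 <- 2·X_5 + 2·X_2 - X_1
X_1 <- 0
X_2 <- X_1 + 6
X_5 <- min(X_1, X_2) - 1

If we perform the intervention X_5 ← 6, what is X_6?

The intervention breaks the incoming arrows to X_5: X_5 <- min(X_1, X_2) - 1 no longer applies, and X_5 = 6.
X_2 = X_1 + 6  [with X_1=0]  = 6
X_6 = 2·X_5 + 2·X_2 - X_1  [with X_5=6, X_2=6, X_1=0]  = 24

24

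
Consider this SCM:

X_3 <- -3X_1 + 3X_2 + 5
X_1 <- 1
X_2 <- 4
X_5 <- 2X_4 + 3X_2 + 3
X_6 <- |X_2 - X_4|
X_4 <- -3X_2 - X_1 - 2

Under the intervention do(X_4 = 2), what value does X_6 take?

Under do(X_4=2), the mechanism X_4 <- -3X_2 - X_1 - 2 is discarded; X_4 is fixed at 2.
X_6 = |X_2 - X_4|  [with X_2=4, X_4=2]  = 2

2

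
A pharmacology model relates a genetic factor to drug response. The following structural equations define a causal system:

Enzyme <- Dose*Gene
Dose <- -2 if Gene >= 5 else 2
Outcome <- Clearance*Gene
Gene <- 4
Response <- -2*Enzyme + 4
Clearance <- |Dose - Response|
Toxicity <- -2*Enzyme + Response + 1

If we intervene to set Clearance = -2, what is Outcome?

-8

Intervening sets Clearance = -2 and removes its equation (Clearance <- |Dose - Response|).
Outcome = Clearance*Gene  [with Clearance=-2, Gene=4]  = -8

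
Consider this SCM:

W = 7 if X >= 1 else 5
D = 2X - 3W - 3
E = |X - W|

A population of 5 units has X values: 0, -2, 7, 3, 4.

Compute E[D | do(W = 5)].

-13.2

do(W=5) breaks W's dependence on X. With W=5 fixed, D across the units is -18, -22, -4, -12, -10, mean -13.2.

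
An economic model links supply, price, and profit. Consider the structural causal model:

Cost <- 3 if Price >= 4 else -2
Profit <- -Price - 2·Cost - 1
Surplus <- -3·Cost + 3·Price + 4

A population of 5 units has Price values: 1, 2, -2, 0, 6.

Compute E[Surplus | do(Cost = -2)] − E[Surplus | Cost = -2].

3.45

do(Cost=-2) breaks Cost's dependence on Price. With Cost=-2 fixed, Surplus across the units is 13, 16, 4, 10, 28, mean 14.2.
Observing Cost=-2 restricts to units where Cost's equation naturally yields -2: Price ∈ {1, 2, -2, 0}. In that subpopulation Surplus = 13, 16, 4, 10, mean 10.75.
Difference = 14.2 − 10.75 = 3.45.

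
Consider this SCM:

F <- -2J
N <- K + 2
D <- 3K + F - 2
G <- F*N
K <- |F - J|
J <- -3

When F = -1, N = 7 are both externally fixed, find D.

The joint intervention fixes F = -1, N = 7, removing each variable's own equation.
K = |F - J|  [with F=-1, J=-3]  = 2
D = 3K + F - 2  [with K=2, F=-1]  = 3

3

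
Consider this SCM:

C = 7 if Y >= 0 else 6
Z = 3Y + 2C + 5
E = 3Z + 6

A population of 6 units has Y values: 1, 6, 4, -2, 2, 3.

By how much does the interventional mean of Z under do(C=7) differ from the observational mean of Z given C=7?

do(C=7) breaks C's dependence on Y. With C=7 fixed, Z across the units is 22, 37, 31, 13, 25, 28, mean 26.
E[Z|C=7] averages over only the 5 units with C=7 (Y = 1, 6, 4, 2, 3): Z = 22, 37, 31, 25, 28, mean 28.6.
Difference = 26 − 28.6 = -2.6.

-2.6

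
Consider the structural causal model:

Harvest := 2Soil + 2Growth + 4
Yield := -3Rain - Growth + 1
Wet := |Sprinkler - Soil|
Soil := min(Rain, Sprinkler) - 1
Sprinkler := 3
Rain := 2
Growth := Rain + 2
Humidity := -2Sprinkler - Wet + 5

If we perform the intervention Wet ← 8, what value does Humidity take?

-9

Under do(Wet=8), the mechanism Wet := |Sprinkler - Soil| is discarded; Wet is fixed at 8.
Humidity = -2Sprinkler - Wet + 5  [with Sprinkler=3, Wet=8]  = -9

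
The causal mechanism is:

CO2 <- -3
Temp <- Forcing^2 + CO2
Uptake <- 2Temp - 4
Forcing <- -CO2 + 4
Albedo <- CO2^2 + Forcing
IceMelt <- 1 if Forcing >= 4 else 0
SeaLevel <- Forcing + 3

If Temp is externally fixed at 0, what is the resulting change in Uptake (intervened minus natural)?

The intervention breaks the incoming arrows to Temp: Temp <- Forcing^2 + CO2 no longer applies, and Temp = 0.
Uptake = 2Temp - 4  [with Temp=0]  = -4
Without intervention: Forcing = -CO2 + 4  [with CO2=-3]  = 7; Temp = Forcing^2 + CO2  [with Forcing=7, CO2=-3]  = 46; Uptake = 2Temp - 4  [with Temp=46]  = 88.
Change = -4 − 88 = -92.

-92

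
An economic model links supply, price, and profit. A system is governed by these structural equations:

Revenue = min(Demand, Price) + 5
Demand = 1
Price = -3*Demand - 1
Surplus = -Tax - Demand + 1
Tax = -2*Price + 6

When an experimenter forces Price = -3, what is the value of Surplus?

do(Price=-3) replaces the equation Price = -3*Demand - 1 with the constant Price = -3.
Tax = -2*Price + 6  [with Price=-3]  = 12
Surplus = -Tax - Demand + 1  [with Tax=12, Demand=1]  = -12

-12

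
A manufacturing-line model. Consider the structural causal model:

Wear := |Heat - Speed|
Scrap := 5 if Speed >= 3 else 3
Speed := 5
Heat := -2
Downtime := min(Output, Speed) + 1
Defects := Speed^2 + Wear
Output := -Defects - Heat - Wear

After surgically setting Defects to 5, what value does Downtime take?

The intervention breaks the incoming arrows to Defects: Defects := Speed^2 + Wear no longer applies, and Defects = 5.
Wear = |Heat - Speed|  [with Heat=-2, Speed=5]  = 7
Output = -Defects - Heat - Wear  [with Defects=5, Heat=-2, Wear=7]  = -10
Downtime = min(Output, Speed) + 1  [with Output=-10, Speed=5]  = -9

-9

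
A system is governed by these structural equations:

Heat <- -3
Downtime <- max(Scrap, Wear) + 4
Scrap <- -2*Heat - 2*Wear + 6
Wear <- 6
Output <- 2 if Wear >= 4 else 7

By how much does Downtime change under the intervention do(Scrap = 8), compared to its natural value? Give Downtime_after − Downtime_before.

do(Scrap=8) replaces the equation Scrap <- -2*Heat - 2*Wear + 6 with the constant Scrap = 8.
Downtime = max(Scrap, Wear) + 4  [with Scrap=8, Wear=6]  = 12
Without intervention: Scrap = -2*Heat - 2*Wear + 6  [with Heat=-3, Wear=6]  = 0; Downtime = max(Scrap, Wear) + 4  [with Scrap=0, Wear=6]  = 10.
Change = 12 − 10 = 2.

2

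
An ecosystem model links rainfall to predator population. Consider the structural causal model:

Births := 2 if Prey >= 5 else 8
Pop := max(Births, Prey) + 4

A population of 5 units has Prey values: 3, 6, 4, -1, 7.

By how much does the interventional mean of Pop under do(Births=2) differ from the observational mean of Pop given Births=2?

-2.1

do(Births=2) breaks Births's dependence on Prey. With Births=2 fixed, Pop across the units is 7, 10, 8, 6, 11, mean 8.4.
Observing Births=2 restricts to units where Births's equation naturally yields 2: Prey ∈ {6, 7}. In that subpopulation Pop = 10, 11, mean 10.5.
Difference = 8.4 − 10.5 = -2.1.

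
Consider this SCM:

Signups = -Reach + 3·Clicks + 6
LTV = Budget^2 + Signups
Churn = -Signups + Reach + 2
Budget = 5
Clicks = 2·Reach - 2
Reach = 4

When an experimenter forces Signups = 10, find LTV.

35

Under do(Signups=10), the mechanism Signups = -Reach + 3·Clicks + 6 is discarded; Signups is fixed at 10.
LTV = Budget^2 + Signups  [with Budget=5, Signups=10]  = 35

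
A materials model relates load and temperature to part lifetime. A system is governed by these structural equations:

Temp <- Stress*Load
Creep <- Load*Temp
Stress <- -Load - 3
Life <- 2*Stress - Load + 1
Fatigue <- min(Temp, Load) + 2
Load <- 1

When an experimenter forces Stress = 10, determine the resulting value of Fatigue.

do(Stress=10) replaces the equation Stress <- -Load - 3 with the constant Stress = 10.
Temp = Stress*Load  [with Stress=10, Load=1]  = 10
Fatigue = min(Temp, Load) + 2  [with Temp=10, Load=1]  = 3

3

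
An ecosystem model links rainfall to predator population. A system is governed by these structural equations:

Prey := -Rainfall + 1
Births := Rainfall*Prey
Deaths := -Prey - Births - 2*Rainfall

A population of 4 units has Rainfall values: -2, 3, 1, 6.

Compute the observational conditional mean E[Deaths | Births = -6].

Conditioning on Births=-6 selects the 2 unit(s) with Rainfall ∈ {-2, 3}. Their Deaths values: 7, 2. Mean = 4.5.

4.5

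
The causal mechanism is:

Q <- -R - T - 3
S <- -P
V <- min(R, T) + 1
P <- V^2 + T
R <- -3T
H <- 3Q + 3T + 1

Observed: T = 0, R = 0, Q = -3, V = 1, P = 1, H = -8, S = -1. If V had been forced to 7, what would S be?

The intervention breaks the incoming arrows to V: V <- min(R, T) + 1 no longer applies, and V = 7.
P = V^2 + T  [with V=7, T=0]  = 49
S = -P  [with P=49]  = -49

-49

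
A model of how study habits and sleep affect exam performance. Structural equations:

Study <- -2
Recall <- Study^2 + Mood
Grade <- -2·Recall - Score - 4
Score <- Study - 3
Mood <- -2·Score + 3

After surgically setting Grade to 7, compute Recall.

The intervention breaks the incoming arrows to Grade: Grade <- -2·Recall - Score - 4 no longer applies, and Grade = 7.
Since Recall is not a descendant of the intervened variable, it is unaffected.
Score = Study - 3  [with Study=-2]  = -5
Mood = -2·Score + 3  [with Score=-5]  = 13
Recall = Study^2 + Mood  [with Study=-2, Mood=13]  = 17

17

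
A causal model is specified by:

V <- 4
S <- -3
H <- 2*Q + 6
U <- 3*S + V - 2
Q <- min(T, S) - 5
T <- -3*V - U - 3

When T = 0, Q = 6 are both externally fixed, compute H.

The joint intervention fixes T = 0, Q = 6, removing each variable's own equation.
H = 2*Q + 6  [with Q=6]  = 18

18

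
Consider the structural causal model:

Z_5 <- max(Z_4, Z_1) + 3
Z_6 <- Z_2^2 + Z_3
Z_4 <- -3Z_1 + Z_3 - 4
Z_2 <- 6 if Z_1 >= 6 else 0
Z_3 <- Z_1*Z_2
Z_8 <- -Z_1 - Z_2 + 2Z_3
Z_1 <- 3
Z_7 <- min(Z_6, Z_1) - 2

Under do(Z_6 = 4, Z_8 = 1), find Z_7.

1

Under do(Z_6 = 4, Z_8 = 1), each intervened variable's structural equation is replaced by its fixed value.
Z_7 = min(Z_6, Z_1) - 2  [with Z_6=4, Z_1=3]  = 1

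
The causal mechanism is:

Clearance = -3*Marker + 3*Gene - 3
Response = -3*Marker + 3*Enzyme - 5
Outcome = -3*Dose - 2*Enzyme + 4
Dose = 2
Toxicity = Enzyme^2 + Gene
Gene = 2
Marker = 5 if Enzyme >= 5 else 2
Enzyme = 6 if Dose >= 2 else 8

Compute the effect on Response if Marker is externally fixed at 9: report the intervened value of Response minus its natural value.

-12

Intervening sets Marker = 9 and removes its equation (Marker = 5 if Enzyme >= 5 else 2).
Enzyme = 6 if Dose >= 2 else 8  [with Dose=2]  = 6
Response = -3*Marker + 3*Enzyme - 5  [with Marker=9, Enzyme=6]  = -14
Without intervention: Enzyme = 6 if Dose >= 2 else 8  [with Dose=2]  = 6; Marker = 5 if Enzyme >= 5 else 2  [with Enzyme=6]  = 5; Response = -3*Marker + 3*Enzyme - 5  [with Marker=5, Enzyme=6]  = -2.
Change = -14 − (-2) = -12.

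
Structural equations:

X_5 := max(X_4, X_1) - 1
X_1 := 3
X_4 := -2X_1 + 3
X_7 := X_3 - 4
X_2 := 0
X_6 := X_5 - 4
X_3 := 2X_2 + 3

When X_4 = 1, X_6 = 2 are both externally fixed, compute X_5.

Setting X_4 = 1, X_6 = 2 by intervention discards those variables' equations.
X_5 = max(X_4, X_1) - 1  [with X_4=1, X_1=3]  = 2

2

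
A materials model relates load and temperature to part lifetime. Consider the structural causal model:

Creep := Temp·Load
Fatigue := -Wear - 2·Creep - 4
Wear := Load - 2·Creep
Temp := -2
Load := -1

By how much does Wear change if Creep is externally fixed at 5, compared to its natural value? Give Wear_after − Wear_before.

The intervention breaks the incoming arrows to Creep: Creep := Temp·Load no longer applies, and Creep = 5.
Wear = Load - 2·Creep  [with Load=-1, Creep=5]  = -11
Without intervention: Creep = Temp·Load  [with Temp=-2, Load=-1]  = 2; Wear = Load - 2·Creep  [with Load=-1, Creep=2]  = -5.
Change = -11 − (-5) = -6.

-6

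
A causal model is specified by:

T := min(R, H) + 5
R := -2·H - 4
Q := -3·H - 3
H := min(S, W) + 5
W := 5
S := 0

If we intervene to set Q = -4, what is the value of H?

Under do(Q=-4), the mechanism Q := -3·H - 3 is discarded; Q is fixed at -4.
Since H is not a descendant of the intervened variable, it is unaffected.
H = min(S, W) + 5  [with S=0, W=5]  = 5

5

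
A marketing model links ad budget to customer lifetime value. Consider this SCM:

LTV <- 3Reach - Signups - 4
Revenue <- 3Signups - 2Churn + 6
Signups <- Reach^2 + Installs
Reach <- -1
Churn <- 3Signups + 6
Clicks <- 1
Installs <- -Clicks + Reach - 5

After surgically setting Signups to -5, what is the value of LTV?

-2

The intervention breaks the incoming arrows to Signups: Signups <- Reach^2 + Installs no longer applies, and Signups = -5.
LTV = 3Reach - Signups - 4  [with Reach=-1, Signups=-5]  = -2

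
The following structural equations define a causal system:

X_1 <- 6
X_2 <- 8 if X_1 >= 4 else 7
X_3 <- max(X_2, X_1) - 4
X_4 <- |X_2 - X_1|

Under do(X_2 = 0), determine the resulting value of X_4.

6

Under do(X_2=0), the mechanism X_2 <- 8 if X_1 >= 4 else 7 is discarded; X_2 is fixed at 0.
X_4 = |X_2 - X_1|  [with X_2=0, X_1=6]  = 6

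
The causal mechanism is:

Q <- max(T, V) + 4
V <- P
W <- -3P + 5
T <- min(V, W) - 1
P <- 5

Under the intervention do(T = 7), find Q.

11

Intervening sets T = 7 and removes its equation (T <- min(V, W) - 1).
V = P  [with P=5]  = 5
Q = max(T, V) + 4  [with T=7, V=5]  = 11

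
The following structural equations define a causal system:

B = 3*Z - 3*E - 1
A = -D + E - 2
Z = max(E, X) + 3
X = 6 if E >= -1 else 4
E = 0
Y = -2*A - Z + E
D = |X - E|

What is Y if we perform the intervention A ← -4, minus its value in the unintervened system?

Intervening sets A = -4 and removes its equation (A = -D + E - 2).
X = 6 if E >= -1 else 4  [with E=0]  = 6
Z = max(E, X) + 3  [with E=0, X=6]  = 9
Y = -2*A - Z + E  [with A=-4, Z=9, E=0]  = -1
Without intervention: X = 6 if E >= -1 else 4  [with E=0]  = 6; Z = max(E, X) + 3  [with E=0, X=6]  = 9; D = |X - E|  [with X=6, E=0]  = 6; A = -D + E - 2  [with D=6, E=0]  = -8; Y = -2*A - Z + E  [with A=-8, Z=9, E=0]  = 7.
Change = -1 − 7 = -8.

-8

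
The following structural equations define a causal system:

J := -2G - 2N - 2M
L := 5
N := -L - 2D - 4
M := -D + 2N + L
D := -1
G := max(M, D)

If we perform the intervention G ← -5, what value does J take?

40

The intervention breaks the incoming arrows to G: G := max(M, D) no longer applies, and G = -5.
N = -L - 2D - 4  [with L=5, D=-1]  = -7
M = -D + 2N + L  [with D=-1, N=-7, L=5]  = -8
J = -2G - 2N - 2M  [with G=-5, N=-7, M=-8]  = 40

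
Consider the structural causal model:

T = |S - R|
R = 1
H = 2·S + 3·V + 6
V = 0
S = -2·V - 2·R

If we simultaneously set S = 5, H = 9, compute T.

4

The joint intervention fixes S = 5, H = 9, removing each variable's own equation.
T = |S - R|  [with S=5, R=1]  = 4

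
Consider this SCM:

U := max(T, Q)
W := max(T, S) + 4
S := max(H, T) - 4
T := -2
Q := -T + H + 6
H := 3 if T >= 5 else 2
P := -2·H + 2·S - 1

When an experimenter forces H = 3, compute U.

11

do(H=3) replaces the equation H := 3 if T >= 5 else 2 with the constant H = 3.
Q = -T + H + 6  [with T=-2, H=3]  = 11
U = max(T, Q)  [with T=-2, Q=11]  = 11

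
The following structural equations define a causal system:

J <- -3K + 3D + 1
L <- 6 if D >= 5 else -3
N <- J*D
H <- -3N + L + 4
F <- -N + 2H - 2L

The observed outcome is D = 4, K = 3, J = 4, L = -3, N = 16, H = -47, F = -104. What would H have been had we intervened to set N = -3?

The intervention breaks the incoming arrows to N: N <- J*D no longer applies, and N = -3.
L = 6 if D >= 5 else -3  [with D=4]  = -3
H = -3N + L + 4  [with N=-3, L=-3]  = 10

10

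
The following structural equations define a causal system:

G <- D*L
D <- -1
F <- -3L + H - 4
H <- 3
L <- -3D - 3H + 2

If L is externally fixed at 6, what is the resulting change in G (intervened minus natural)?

-10

do(L=6) replaces the equation L <- -3D - 3H + 2 with the constant L = 6.
G = D*L  [with D=-1, L=6]  = -6
Without intervention: L = -3D - 3H + 2  [with D=-1, H=3]  = -4; G = D*L  [with D=-1, L=-4]  = 4.
Change = -6 − 4 = -10.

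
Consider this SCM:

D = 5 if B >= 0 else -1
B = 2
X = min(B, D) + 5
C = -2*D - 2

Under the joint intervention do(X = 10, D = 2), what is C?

-6

Setting X = 10, D = 2 by intervention discards those variables' equations.
C = -2*D - 2  [with D=2]  = -6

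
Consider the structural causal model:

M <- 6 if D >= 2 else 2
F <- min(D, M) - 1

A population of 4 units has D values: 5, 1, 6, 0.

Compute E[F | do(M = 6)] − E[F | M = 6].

do(M=6) breaks M's dependence on D. With M=6 fixed, F across the units is 4, 0, 5, -1, mean 2.
Observing M=6 restricts to units where M's equation naturally yields 6: D ∈ {5, 6}. In that subpopulation F = 4, 5, mean 4.5.
Difference = 2 − 4.5 = -2.5.

-2.5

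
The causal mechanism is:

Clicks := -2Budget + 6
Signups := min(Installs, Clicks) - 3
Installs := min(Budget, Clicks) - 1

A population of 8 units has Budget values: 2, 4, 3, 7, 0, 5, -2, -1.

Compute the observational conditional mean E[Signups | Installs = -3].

Conditioning on Installs=-3 selects the 2 unit(s) with Budget ∈ {4, -2}. Their Signups values: -6, -6. Mean = -6.

-6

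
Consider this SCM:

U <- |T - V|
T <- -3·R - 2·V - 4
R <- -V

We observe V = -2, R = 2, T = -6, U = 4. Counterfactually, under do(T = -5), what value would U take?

The intervention breaks the incoming arrows to T: T <- -3·R - 2·V - 4 no longer applies, and T = -5.
U = |T - V|  [with T=-5, V=-2]  = 3

3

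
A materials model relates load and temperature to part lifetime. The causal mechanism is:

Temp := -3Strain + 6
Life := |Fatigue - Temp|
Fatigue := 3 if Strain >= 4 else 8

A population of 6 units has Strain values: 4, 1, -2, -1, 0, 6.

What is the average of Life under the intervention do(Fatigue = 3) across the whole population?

The intervention sets Fatigue=3 in all 6 units regardless of Strain. Recomputing Life per unit gives 9, 0, 9, 6, 3, 15; average 7.

7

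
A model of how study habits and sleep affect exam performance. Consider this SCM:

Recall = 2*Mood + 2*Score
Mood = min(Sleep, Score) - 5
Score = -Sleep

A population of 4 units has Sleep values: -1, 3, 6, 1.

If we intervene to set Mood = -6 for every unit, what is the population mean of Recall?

Every unit gets Mood=-6 under the intervention. Recall values become -10, -18, -24, -14; E[Recall|do(Mood=-6)] = -16.5.

-16.5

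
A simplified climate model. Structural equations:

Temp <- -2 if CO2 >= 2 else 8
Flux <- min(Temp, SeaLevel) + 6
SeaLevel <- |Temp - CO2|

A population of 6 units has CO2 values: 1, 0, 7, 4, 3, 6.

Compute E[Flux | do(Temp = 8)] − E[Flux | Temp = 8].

-3

The intervention sets Temp=8 in all 6 units regardless of CO2. Recomputing Flux per unit gives 13, 14, 7, 10, 11, 8; average 10.5.
Conditioning on Temp=8 selects the 2 unit(s) with CO2 ∈ {1, 0}. Their Flux values: 13, 14. Mean = 13.5.
Difference = 10.5 − 13.5 = -3.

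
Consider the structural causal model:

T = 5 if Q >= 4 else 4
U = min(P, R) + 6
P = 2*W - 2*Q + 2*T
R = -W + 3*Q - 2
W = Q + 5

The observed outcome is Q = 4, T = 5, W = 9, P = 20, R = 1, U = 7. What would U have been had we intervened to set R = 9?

The intervention breaks the incoming arrows to R: R = -W + 3*Q - 2 no longer applies, and R = 9.
T = 5 if Q >= 4 else 4  [with Q=4]  = 5
W = Q + 5  [with Q=4]  = 9
P = 2*W - 2*Q + 2*T  [with W=9, Q=4, T=5]  = 20
U = min(P, R) + 6  [with P=20, R=9]  = 15

15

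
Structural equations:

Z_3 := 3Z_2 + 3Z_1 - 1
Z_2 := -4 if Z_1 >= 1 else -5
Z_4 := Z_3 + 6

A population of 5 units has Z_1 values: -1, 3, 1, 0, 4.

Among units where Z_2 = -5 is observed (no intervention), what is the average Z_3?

Conditioning on Z_2=-5 selects the 2 unit(s) with Z_1 ∈ {-1, 0}. Their Z_3 values: -19, -16. Mean = -17.5.

-17.5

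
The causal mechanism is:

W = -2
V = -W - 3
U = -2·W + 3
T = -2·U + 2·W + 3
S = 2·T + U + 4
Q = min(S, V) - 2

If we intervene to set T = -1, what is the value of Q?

-3

Under do(T=-1), the mechanism T = -2·U + 2·W + 3 is discarded; T is fixed at -1.
V = -W - 3  [with W=-2]  = -1
U = -2·W + 3  [with W=-2]  = 7
S = 2·T + U + 4  [with T=-1, U=7]  = 9
Q = min(S, V) - 2  [with S=9, V=-1]  = -3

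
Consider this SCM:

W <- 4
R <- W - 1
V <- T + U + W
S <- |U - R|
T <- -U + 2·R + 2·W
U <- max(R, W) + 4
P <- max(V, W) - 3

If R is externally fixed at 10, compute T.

Under do(R=10), the mechanism R <- W - 1 is discarded; R is fixed at 10.
U = max(R, W) + 4  [with R=10, W=4]  = 14
T = -U + 2·R + 2·W  [with U=14, R=10, W=4]  = 14

14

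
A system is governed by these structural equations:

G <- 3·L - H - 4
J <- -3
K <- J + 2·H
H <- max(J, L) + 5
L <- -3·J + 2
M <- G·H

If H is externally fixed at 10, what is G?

19

The intervention breaks the incoming arrows to H: H <- max(J, L) + 5 no longer applies, and H = 10.
L = -3·J + 2  [with J=-3]  = 11
G = 3·L - H - 4  [with L=11, H=10]  = 19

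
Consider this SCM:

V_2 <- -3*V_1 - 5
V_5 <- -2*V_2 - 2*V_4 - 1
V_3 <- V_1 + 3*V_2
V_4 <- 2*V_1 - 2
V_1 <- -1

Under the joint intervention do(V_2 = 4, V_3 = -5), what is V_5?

Under do(V_2 = 4, V_3 = -5), each intervened variable's structural equation is replaced by its fixed value.
V_4 = 2*V_1 - 2  [with V_1=-1]  = -4
V_5 = -2*V_2 - 2*V_4 - 1  [with V_2=4, V_4=-4]  = -1

-1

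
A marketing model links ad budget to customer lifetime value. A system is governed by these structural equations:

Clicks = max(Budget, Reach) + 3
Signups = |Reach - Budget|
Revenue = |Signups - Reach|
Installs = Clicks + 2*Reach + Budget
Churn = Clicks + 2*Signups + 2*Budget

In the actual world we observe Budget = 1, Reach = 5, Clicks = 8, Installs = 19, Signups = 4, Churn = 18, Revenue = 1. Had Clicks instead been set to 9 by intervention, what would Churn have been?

19

The intervention breaks the incoming arrows to Clicks: Clicks = max(Budget, Reach) + 3 no longer applies, and Clicks = 9.
Signups = |Reach - Budget|  [with Reach=5, Budget=1]  = 4
Churn = Clicks + 2*Signups + 2*Budget  [with Clicks=9, Signups=4, Budget=1]  = 19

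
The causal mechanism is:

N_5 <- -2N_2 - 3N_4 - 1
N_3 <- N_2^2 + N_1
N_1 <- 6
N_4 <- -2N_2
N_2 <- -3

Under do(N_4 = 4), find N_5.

-7

Intervening sets N_4 = 4 and removes its equation (N_4 <- -2N_2).
N_5 = -2N_2 - 3N_4 - 1  [with N_2=-3, N_4=4]  = -7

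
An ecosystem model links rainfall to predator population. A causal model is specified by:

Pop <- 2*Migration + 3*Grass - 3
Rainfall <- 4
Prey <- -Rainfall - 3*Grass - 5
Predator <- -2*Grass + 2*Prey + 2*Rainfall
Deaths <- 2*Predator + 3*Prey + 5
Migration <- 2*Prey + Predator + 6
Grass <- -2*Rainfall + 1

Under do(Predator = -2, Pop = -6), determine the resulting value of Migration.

28

The joint intervention fixes Predator = -2, Pop = -6, removing each variable's own equation.
Grass = -2*Rainfall + 1  [with Rainfall=4]  = -7
Prey = -Rainfall - 3*Grass - 5  [with Rainfall=4, Grass=-7]  = 12
Migration = 2*Prey + Predator + 6  [with Prey=12, Predator=-2]  = 28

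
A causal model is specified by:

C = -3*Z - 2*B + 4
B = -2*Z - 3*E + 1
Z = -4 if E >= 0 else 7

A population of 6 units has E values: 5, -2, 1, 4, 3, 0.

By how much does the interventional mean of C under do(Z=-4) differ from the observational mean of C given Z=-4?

-4.6

The intervention sets Z=-4 in all 6 units regardless of E. Recomputing C per unit gives 28, -14, 4, 22, 16, -2; average 9.
E[C|Z=-4] averages over only the 5 units with Z=-4 (E = 5, 1, 4, 3, 0): C = 28, 4, 22, 16, -2, mean 13.6.
Difference = 9 − 13.6 = -4.6.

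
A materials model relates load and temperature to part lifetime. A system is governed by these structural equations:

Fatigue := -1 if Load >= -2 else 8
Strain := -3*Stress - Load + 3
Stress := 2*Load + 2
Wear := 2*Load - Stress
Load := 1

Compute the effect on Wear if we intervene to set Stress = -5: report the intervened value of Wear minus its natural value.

Under do(Stress=-5), the mechanism Stress := 2*Load + 2 is discarded; Stress is fixed at -5.
Wear = 2*Load - Stress  [with Load=1, Stress=-5]  = 7
Without intervention: Stress = 2*Load + 2  [with Load=1]  = 4; Wear = 2*Load - Stress  [with Load=1, Stress=4]  = -2.
Change = 7 − (-2) = 9.

9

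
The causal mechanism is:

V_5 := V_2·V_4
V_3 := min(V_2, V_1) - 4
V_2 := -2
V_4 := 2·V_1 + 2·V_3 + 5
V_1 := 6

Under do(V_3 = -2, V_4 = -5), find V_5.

10

Setting V_3 = -2, V_4 = -5 by intervention discards those variables' equations.
V_5 = V_2·V_4  [with V_2=-2, V_4=-5]  = 10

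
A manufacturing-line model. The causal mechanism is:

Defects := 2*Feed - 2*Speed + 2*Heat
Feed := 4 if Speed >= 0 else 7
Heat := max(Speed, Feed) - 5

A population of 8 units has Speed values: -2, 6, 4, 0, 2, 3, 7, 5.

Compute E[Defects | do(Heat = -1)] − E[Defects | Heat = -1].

-1

The intervention sets Heat=-1 in all 8 units regardless of Speed. Recomputing Defects per unit gives 16, -6, -2, 6, 2, 0, -8, -4; average 0.5.
Conditioning on Heat=-1 selects the 4 unit(s) with Speed ∈ {4, 0, 2, 3}. Their Defects values: -2, 6, 2, 0. Mean = 1.5.
Difference = 0.5 − 1.5 = -1.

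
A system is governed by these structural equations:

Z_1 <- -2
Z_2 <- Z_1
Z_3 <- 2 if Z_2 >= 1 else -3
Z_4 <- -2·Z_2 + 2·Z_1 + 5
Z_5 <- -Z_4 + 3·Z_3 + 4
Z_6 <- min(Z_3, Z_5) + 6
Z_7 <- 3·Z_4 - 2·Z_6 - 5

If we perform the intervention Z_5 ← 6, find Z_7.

4

Under do(Z_5=6), the mechanism Z_5 <- -Z_4 + 3·Z_3 + 4 is discarded; Z_5 is fixed at 6.
Z_2 = Z_1  [with Z_1=-2]  = -2
Z_3 = 2 if Z_2 >= 1 else -3  [with Z_2=-2]  = -3
Z_4 = -2·Z_2 + 2·Z_1 + 5  [with Z_2=-2, Z_1=-2]  = 5
Z_6 = min(Z_3, Z_5) + 6  [with Z_3=-3, Z_5=6]  = 3
Z_7 = 3·Z_4 - 2·Z_6 - 5  [with Z_4=5, Z_6=3]  = 4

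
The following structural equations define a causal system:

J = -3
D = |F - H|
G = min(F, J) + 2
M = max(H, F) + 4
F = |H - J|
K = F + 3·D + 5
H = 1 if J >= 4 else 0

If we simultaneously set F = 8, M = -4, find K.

37

Under do(F = 8, M = -4), each intervened variable's structural equation is replaced by its fixed value.
H = 1 if J >= 4 else 0  [with J=-3]  = 0
D = |F - H|  [with F=8, H=0]  = 8
K = F + 3·D + 5  [with F=8, D=8]  = 37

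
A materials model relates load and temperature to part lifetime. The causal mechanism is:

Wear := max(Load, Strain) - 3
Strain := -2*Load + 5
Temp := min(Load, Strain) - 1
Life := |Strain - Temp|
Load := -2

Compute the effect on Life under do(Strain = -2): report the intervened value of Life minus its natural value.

-11

do(Strain=-2) replaces the equation Strain := -2*Load + 5 with the constant Strain = -2.
Temp = min(Load, Strain) - 1  [with Load=-2, Strain=-2]  = -3
Life = |Strain - Temp|  [with Strain=-2, Temp=-3]  = 1
Without intervention: Strain = -2*Load + 5  [with Load=-2]  = 9; Temp = min(Load, Strain) - 1  [with Load=-2, Strain=9]  = -3; Life = |Strain - Temp|  [with Strain=9, Temp=-3]  = 12.
Change = 1 − 12 = -11.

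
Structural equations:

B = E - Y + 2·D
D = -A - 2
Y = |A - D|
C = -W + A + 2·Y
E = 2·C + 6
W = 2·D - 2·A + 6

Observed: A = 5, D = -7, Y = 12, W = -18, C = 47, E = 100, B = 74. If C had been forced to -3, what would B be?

Under do(C=-3), the mechanism C = -W + A + 2·Y is discarded; C is fixed at -3.
D = -A - 2  [with A=5]  = -7
Y = |A - D|  [with A=5, D=-7]  = 12
E = 2·C + 6  [with C=-3]  = 0
B = E - Y + 2·D  [with E=0, Y=12, D=-7]  = -26

-26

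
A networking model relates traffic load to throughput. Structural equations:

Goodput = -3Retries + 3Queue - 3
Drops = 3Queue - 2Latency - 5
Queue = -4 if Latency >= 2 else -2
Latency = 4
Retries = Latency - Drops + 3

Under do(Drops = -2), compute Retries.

The intervention breaks the incoming arrows to Drops: Drops = 3Queue - 2Latency - 5 no longer applies, and Drops = -2.
Retries = Latency - Drops + 3  [with Latency=4, Drops=-2]  = 9

9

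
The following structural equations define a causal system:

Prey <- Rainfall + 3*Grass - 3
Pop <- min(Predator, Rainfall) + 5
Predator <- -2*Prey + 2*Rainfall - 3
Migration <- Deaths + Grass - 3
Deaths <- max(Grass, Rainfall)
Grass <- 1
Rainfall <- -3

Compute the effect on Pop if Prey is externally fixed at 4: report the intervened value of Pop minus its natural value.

-14

The intervention breaks the incoming arrows to Prey: Prey <- Rainfall + 3*Grass - 3 no longer applies, and Prey = 4.
Predator = -2*Prey + 2*Rainfall - 3  [with Prey=4, Rainfall=-3]  = -17
Pop = min(Predator, Rainfall) + 5  [with Predator=-17, Rainfall=-3]  = -12
Without intervention: Prey = Rainfall + 3*Grass - 3  [with Rainfall=-3, Grass=1]  = -3; Predator = -2*Prey + 2*Rainfall - 3  [with Prey=-3, Rainfall=-3]  = -3; Pop = min(Predator, Rainfall) + 5  [with Predator=-3, Rainfall=-3]  = 2.
Change = -12 − 2 = -14.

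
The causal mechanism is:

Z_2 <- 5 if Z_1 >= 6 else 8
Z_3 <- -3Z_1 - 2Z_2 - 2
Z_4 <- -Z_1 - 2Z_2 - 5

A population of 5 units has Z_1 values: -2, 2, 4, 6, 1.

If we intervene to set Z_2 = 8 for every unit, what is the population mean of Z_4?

Under do(Z_2=8), Z_2's equation is replaced by Z_2=8 for every unit. Per-unit Z_4: -19, -23, -25, -27, -22. Mean = -23.2.

-23.2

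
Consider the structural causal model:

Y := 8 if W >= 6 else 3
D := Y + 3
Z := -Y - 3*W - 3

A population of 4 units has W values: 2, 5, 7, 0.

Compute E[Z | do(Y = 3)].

Under do(Y=3), Y's equation is replaced by Y=3 for every unit. Per-unit Z: -12, -21, -27, -6. Mean = -16.5.

-16.5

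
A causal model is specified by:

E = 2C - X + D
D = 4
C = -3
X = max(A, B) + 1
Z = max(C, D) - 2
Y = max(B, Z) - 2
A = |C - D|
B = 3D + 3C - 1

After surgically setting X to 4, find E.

do(X=4) replaces the equation X = max(A, B) + 1 with the constant X = 4.
E = 2C - X + D  [with C=-3, X=4, D=4]  = -6

-6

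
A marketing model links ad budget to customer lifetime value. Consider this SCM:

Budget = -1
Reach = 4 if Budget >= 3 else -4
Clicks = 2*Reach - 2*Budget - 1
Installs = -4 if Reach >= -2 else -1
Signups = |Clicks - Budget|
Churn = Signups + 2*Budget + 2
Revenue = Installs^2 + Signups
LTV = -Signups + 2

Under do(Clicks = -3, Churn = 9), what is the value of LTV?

0

Setting Clicks = -3, Churn = 9 by intervention discards those variables' equations.
Signups = |Clicks - Budget|  [with Clicks=-3, Budget=-1]  = 2
LTV = -Signups + 2  [with Signups=2]  = 0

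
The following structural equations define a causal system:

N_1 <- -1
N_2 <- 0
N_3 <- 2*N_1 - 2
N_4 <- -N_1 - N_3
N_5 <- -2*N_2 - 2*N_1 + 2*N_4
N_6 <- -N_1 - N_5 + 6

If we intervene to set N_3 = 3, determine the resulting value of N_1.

Under do(N_3=3), the mechanism N_3 <- 2*N_1 - 2 is discarded; N_3 is fixed at 3.
N_1 is not downstream of the intervention, so its value is determined by the original equations.

-1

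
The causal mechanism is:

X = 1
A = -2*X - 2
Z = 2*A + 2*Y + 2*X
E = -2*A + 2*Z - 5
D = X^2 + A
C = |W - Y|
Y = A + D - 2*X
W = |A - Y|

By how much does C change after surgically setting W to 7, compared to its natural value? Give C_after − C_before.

2

Intervening sets W = 7 and removes its equation (W = |A - Y|).
A = -2*X - 2  [with X=1]  = -4
D = X^2 + A  [with X=1, A=-4]  = -3
Y = A + D - 2*X  [with A=-4, D=-3, X=1]  = -9
C = |W - Y|  [with W=7, Y=-9]  = 16
Without intervention: A = -2*X - 2  [with X=1]  = -4; D = X^2 + A  [with X=1, A=-4]  = -3; Y = A + D - 2*X  [with A=-4, D=-3, X=1]  = -9; W = |A - Y|  [with A=-4, Y=-9]  = 5; C = |W - Y|  [with W=5, Y=-9]  = 14.
Change = 16 − 14 = 2.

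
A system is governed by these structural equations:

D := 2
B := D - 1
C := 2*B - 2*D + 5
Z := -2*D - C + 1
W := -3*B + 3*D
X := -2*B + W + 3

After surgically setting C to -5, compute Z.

2

The intervention breaks the incoming arrows to C: C := 2*B - 2*D + 5 no longer applies, and C = -5.
Z = -2*D - C + 1  [with D=2, C=-5]  = 2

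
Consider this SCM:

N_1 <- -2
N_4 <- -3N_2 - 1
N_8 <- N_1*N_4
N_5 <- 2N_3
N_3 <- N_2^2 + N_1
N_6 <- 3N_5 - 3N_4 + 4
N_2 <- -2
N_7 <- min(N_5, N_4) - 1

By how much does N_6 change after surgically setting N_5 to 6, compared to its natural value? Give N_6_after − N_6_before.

The intervention breaks the incoming arrows to N_5: N_5 <- 2N_3 no longer applies, and N_5 = 6.
N_4 = -3N_2 - 1  [with N_2=-2]  = 5
N_6 = 3N_5 - 3N_4 + 4  [with N_5=6, N_4=5]  = 7
Without intervention: N_3 = N_2^2 + N_1  [with N_2=-2, N_1=-2]  = 2; N_4 = -3N_2 - 1  [with N_2=-2]  = 5; N_5 = 2N_3  [with N_3=2]  = 4; N_6 = 3N_5 - 3N_4 + 4  [with N_5=4, N_4=5]  = 1.
Change = 7 − 1 = 6.

6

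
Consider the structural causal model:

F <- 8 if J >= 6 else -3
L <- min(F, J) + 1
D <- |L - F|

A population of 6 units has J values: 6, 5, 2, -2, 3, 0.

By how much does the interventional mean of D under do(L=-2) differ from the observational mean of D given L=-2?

1.5

The intervention sets L=-2 in all 6 units regardless of J. Recomputing D per unit gives 10, 1, 1, 1, 1, 1; average 2.5.
Observing L=-2 restricts to units where L's equation naturally yields -2: J ∈ {5, 2, -2, 3, 0}. In that subpopulation D = 1, 1, 1, 1, 1, mean 1.
Difference = 2.5 − 1 = 1.5.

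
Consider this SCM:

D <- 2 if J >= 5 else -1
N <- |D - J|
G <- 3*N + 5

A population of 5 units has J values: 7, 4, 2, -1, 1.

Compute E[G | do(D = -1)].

Under do(D=-1), D's equation is replaced by D=-1 for every unit. Per-unit G: 29, 20, 14, 5, 11. Mean = 15.8.

15.8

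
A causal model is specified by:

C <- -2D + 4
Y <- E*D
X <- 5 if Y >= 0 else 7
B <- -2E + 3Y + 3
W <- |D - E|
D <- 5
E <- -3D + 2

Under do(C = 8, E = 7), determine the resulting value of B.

Setting C = 8, E = 7 by intervention discards those variables' equations.
Y = E*D  [with E=7, D=5]  = 35
B = -2E + 3Y + 3  [with E=7, Y=35]  = 94

94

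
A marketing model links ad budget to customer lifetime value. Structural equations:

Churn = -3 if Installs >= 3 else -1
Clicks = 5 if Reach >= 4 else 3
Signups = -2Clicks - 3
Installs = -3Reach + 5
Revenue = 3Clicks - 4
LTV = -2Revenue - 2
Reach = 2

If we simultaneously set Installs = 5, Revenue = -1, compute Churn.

The joint intervention fixes Installs = 5, Revenue = -1, removing each variable's own equation.
Churn = -3 if Installs >= 3 else -1  [with Installs=5]  = -3

-3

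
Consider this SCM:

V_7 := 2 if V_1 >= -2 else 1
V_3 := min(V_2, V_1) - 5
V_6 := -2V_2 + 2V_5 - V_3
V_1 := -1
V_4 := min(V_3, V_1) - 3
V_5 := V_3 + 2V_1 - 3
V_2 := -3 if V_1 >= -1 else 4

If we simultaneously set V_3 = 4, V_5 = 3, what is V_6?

8

Setting V_3 = 4, V_5 = 3 by intervention discards those variables' equations.
V_2 = -3 if V_1 >= -1 else 4  [with V_1=-1]  = -3
V_6 = -2V_2 + 2V_5 - V_3  [with V_2=-3, V_5=3, V_3=4]  = 8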